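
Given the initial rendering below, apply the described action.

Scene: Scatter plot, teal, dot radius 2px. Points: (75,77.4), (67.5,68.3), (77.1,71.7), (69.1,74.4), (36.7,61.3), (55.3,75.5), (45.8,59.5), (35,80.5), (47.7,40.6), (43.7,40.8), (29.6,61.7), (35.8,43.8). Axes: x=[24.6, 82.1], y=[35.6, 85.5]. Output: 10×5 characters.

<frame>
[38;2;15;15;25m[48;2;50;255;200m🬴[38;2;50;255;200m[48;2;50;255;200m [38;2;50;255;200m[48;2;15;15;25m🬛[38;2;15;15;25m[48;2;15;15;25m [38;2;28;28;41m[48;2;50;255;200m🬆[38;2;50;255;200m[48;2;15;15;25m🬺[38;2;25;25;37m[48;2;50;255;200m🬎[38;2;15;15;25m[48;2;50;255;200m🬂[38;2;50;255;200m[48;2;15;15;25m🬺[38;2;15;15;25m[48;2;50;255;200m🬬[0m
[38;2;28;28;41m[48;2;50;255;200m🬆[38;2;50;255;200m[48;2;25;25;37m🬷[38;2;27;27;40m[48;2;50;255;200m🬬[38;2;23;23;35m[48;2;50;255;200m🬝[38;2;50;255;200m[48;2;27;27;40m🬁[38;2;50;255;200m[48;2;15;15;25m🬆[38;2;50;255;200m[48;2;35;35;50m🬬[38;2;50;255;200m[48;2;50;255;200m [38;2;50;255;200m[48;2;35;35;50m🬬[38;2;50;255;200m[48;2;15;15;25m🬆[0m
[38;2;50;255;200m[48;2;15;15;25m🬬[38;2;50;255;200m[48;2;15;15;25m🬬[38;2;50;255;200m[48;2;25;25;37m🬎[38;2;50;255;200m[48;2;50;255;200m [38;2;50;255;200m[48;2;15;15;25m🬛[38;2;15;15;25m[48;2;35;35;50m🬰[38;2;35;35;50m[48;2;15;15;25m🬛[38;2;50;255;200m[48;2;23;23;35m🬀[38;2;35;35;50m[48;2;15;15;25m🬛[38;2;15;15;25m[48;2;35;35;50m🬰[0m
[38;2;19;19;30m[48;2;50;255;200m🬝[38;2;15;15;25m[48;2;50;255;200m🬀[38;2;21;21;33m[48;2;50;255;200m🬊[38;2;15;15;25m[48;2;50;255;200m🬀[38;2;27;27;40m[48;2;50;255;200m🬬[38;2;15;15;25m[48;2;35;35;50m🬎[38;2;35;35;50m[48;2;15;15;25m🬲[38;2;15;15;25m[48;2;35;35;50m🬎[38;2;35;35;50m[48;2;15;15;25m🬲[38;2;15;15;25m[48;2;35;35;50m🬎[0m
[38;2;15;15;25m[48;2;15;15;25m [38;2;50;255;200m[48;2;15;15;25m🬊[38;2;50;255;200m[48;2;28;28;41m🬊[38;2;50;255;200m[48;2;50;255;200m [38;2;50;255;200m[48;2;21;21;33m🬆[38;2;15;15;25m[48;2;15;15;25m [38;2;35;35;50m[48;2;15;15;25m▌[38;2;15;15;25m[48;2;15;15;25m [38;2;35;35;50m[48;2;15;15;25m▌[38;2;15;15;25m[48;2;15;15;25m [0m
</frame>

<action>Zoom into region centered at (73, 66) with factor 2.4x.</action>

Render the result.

<frame>
[38;2;15;15;25m[48;2;15;15;25m [38;2;15;15;25m[48;2;15;15;25m [38;2;35;35;50m[48;2;50;255;200m🬐[38;2;50;255;200m[48;2;50;255;200m [38;2;50;255;200m[48;2;25;25;37m🬅[38;2;50;255;200m[48;2;15;15;25m🬬[38;2;50;255;200m[48;2;15;15;25m🬴[38;2;15;15;25m[48;2;15;15;25m [38;2;35;35;50m[48;2;15;15;25m▌[38;2;15;15;25m[48;2;15;15;25m [0m
[38;2;35;35;50m[48;2;15;15;25m🬂[38;2;23;23;35m[48;2;50;255;200m🬝[38;2;35;35;50m[48;2;50;255;200m🬀[38;2;50;255;200m[48;2;25;25;37m🬲[38;2;35;35;50m[48;2;15;15;25m🬕[38;2;50;255;200m[48;2;15;15;25m🬊[38;2;50;255;200m[48;2;15;15;25m🬝[38;2;50;255;200m[48;2;19;19;30m🬀[38;2;35;35;50m[48;2;15;15;25m🬕[38;2;35;35;50m[48;2;15;15;25m🬂[0m
[38;2;15;15;25m[48;2;35;35;50m🬰[38;2;15;15;25m[48;2;35;35;50m🬰[38;2;50;255;200m[48;2;28;28;41m🬊[38;2;50;255;200m[48;2;23;23;35m🬀[38;2;35;35;50m[48;2;15;15;25m🬛[38;2;15;15;25m[48;2;35;35;50m🬰[38;2;35;35;50m[48;2;15;15;25m🬛[38;2;15;15;25m[48;2;35;35;50m🬰[38;2;35;35;50m[48;2;15;15;25m🬛[38;2;15;15;25m[48;2;35;35;50m🬰[0m
[38;2;15;15;25m[48;2;35;35;50m🬎[38;2;15;15;25m[48;2;35;35;50m🬎[38;2;35;35;50m[48;2;15;15;25m🬲[38;2;15;15;25m[48;2;35;35;50m🬎[38;2;35;35;50m[48;2;15;15;25m🬲[38;2;15;15;25m[48;2;35;35;50m🬎[38;2;35;35;50m[48;2;15;15;25m🬲[38;2;15;15;25m[48;2;35;35;50m🬎[38;2;35;35;50m[48;2;15;15;25m🬲[38;2;15;15;25m[48;2;35;35;50m🬎[0m
[38;2;15;15;25m[48;2;15;15;25m [38;2;15;15;25m[48;2;15;15;25m [38;2;35;35;50m[48;2;15;15;25m▌[38;2;15;15;25m[48;2;15;15;25m [38;2;35;35;50m[48;2;15;15;25m▌[38;2;15;15;25m[48;2;15;15;25m [38;2;35;35;50m[48;2;15;15;25m▌[38;2;15;15;25m[48;2;15;15;25m [38;2;35;35;50m[48;2;15;15;25m▌[38;2;15;15;25m[48;2;15;15;25m [0m
</frame>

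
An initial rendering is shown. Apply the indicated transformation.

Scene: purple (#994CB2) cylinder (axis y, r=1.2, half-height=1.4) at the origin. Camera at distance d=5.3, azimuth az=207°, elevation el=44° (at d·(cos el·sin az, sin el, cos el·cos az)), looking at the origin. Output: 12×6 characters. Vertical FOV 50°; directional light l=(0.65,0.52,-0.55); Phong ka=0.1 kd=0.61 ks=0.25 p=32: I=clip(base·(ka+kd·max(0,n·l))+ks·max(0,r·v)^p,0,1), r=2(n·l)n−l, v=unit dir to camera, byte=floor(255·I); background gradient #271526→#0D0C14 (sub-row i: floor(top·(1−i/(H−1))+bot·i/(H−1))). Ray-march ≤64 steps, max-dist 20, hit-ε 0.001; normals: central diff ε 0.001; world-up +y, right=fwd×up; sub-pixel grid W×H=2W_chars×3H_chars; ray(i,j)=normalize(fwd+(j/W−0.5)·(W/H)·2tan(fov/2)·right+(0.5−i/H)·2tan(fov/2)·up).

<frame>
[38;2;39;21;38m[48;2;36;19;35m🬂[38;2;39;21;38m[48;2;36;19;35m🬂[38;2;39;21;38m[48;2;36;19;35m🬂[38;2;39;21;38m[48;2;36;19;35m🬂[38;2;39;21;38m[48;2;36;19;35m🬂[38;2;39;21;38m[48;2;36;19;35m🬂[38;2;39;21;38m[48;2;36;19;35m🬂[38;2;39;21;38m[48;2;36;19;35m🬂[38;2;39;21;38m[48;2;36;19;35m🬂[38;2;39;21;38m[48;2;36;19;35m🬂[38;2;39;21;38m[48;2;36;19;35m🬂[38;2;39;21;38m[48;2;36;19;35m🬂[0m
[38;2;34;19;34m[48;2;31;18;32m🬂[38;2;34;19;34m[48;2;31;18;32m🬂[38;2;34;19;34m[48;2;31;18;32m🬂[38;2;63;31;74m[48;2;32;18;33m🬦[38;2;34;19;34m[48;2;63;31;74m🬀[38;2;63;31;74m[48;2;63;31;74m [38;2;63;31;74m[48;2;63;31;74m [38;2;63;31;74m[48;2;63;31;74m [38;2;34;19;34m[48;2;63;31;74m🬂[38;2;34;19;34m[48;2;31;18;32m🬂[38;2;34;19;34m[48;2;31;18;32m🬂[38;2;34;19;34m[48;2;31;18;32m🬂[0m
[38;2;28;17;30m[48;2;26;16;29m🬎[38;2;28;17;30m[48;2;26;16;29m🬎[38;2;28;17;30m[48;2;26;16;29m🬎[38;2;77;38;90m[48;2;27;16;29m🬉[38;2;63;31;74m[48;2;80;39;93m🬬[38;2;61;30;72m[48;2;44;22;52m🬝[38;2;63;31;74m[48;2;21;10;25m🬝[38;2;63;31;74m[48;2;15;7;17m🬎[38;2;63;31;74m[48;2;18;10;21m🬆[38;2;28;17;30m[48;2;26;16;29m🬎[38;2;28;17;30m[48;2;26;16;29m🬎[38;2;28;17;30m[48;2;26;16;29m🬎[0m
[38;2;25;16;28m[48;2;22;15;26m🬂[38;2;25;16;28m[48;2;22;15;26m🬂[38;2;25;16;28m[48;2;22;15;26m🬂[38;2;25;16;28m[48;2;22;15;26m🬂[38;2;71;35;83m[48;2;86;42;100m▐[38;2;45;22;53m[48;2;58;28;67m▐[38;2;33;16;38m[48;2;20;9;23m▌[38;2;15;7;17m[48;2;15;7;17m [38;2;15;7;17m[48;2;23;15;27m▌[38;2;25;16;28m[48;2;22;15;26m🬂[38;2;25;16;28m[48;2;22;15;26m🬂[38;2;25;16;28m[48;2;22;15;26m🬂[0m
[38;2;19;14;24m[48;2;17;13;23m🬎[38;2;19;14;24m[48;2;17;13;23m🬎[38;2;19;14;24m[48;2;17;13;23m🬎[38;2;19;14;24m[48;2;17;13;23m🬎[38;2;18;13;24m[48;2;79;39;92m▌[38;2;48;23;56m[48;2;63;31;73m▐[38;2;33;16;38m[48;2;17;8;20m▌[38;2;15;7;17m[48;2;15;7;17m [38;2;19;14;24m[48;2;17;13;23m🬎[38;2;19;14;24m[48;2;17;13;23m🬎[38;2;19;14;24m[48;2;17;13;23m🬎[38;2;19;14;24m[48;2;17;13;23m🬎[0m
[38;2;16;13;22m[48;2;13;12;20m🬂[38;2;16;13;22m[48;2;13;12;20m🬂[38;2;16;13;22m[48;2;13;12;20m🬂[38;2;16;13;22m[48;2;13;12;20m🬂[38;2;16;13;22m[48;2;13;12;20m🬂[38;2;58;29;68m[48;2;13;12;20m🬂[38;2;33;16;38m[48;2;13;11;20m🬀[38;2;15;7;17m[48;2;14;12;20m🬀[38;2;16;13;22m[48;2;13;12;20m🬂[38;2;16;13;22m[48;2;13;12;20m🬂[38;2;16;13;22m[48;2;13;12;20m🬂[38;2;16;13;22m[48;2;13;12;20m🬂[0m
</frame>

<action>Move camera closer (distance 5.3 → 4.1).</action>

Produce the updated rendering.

<frame>
[38;2;39;21;38m[48;2;36;19;35m🬂[38;2;39;21;38m[48;2;36;19;35m🬂[38;2;39;21;38m[48;2;36;19;35m🬂[38;2;38;20;37m[48;2;63;31;74m🬆[38;2;39;21;38m[48;2;63;31;74m🬂[38;2;39;21;38m[48;2;63;31;74m🬂[38;2;39;21;38m[48;2;63;31;74m🬂[38;2;39;21;38m[48;2;63;31;74m🬂[38;2;39;21;38m[48;2;63;31;74m🬂[38;2;63;31;74m[48;2;37;20;36m🬏[38;2;39;21;38m[48;2;36;19;35m🬂[38;2;39;21;38m[48;2;36;19;35m🬂[0m
[38;2;34;19;34m[48;2;31;18;32m🬂[38;2;34;19;34m[48;2;31;18;32m🬂[38;2;63;31;74m[48;2;32;18;33m▐[38;2;63;31;74m[48;2;63;31;74m [38;2;63;31;74m[48;2;63;31;74m [38;2;63;31;74m[48;2;63;31;74m [38;2;63;31;74m[48;2;63;31;74m [38;2;63;31;74m[48;2;63;31;74m [38;2;63;31;74m[48;2;63;31;74m [38;2;63;31;74m[48;2;63;31;74m [38;2;34;19;34m[48;2;31;18;32m🬂[38;2;34;19;34m[48;2;31;18;32m🬂[0m
[38;2;28;17;30m[48;2;26;16;29m🬎[38;2;28;17;30m[48;2;26;16;29m🬎[38;2;89;44;104m[48;2;27;16;29m🬁[38;2;67;33;79m[48;2;82;40;95m🬨[38;2;63;31;74m[48;2;56;28;65m🬝[38;2;63;31;74m[48;2;44;22;51m🬎[38;2;63;31;74m[48;2;29;14;33m🬎[38;2;63;31;74m[48;2;16;7;18m🬎[38;2;63;31;74m[48;2;15;7;17m🬂[38;2;63;31;74m[48;2;19;10;22m🬀[38;2;28;17;30m[48;2;26;16;29m🬎[38;2;28;17;30m[48;2;26;16;29m🬎[0m
[38;2;25;16;28m[48;2;22;15;26m🬂[38;2;25;16;28m[48;2;22;15;26m🬂[38;2;25;16;28m[48;2;22;15;26m🬂[38;2;80;39;94m[48;2;22;15;26m🬨[38;2;58;29;68m[48;2;68;33;79m▐[38;2;41;20;48m[48;2;50;24;58m▐[38;2;33;16;38m[48;2;24;12;28m▌[38;2;16;8;19m[48;2;15;7;17m🬀[38;2;15;7;17m[48;2;15;7;17m [38;2;15;7;17m[48;2;23;15;26m🬀[38;2;25;16;28m[48;2;22;15;26m🬂[38;2;25;16;28m[48;2;22;15;26m🬂[0m
[38;2;19;14;24m[48;2;17;13;23m🬎[38;2;19;14;24m[48;2;17;13;23m🬎[38;2;19;14;24m[48;2;17;13;23m🬎[38;2;86;42;100m[48;2;18;13;23m🬁[38;2;64;31;74m[48;2;75;37;88m▐[38;2;43;21;50m[48;2;53;26;62m▐[38;2;33;16;38m[48;2;22;11;26m▌[38;2;15;7;17m[48;2;15;7;17m [38;2;15;7;17m[48;2;18;13;23m🬕[38;2;19;14;24m[48;2;17;13;23m🬎[38;2;19;14;24m[48;2;17;13;23m🬎[38;2;19;14;24m[48;2;17;13;23m🬎[0m
[38;2;16;13;22m[48;2;13;12;20m🬂[38;2;16;13;22m[48;2;13;12;20m🬂[38;2;16;13;22m[48;2;13;12;20m🬂[38;2;16;13;22m[48;2;13;12;20m🬂[38;2;75;36;86m[48;2;13;12;20m🬊[38;2;45;22;53m[48;2;58;29;67m▐[38;2;33;16;38m[48;2;20;9;23m▌[38;2;15;7;17m[48;2;13;12;20m🬝[38;2;15;7;17m[48;2;14;12;20m🬀[38;2;16;13;22m[48;2;13;12;20m🬂[38;2;16;13;22m[48;2;13;12;20m🬂[38;2;16;13;22m[48;2;13;12;20m🬂[0m
</frame>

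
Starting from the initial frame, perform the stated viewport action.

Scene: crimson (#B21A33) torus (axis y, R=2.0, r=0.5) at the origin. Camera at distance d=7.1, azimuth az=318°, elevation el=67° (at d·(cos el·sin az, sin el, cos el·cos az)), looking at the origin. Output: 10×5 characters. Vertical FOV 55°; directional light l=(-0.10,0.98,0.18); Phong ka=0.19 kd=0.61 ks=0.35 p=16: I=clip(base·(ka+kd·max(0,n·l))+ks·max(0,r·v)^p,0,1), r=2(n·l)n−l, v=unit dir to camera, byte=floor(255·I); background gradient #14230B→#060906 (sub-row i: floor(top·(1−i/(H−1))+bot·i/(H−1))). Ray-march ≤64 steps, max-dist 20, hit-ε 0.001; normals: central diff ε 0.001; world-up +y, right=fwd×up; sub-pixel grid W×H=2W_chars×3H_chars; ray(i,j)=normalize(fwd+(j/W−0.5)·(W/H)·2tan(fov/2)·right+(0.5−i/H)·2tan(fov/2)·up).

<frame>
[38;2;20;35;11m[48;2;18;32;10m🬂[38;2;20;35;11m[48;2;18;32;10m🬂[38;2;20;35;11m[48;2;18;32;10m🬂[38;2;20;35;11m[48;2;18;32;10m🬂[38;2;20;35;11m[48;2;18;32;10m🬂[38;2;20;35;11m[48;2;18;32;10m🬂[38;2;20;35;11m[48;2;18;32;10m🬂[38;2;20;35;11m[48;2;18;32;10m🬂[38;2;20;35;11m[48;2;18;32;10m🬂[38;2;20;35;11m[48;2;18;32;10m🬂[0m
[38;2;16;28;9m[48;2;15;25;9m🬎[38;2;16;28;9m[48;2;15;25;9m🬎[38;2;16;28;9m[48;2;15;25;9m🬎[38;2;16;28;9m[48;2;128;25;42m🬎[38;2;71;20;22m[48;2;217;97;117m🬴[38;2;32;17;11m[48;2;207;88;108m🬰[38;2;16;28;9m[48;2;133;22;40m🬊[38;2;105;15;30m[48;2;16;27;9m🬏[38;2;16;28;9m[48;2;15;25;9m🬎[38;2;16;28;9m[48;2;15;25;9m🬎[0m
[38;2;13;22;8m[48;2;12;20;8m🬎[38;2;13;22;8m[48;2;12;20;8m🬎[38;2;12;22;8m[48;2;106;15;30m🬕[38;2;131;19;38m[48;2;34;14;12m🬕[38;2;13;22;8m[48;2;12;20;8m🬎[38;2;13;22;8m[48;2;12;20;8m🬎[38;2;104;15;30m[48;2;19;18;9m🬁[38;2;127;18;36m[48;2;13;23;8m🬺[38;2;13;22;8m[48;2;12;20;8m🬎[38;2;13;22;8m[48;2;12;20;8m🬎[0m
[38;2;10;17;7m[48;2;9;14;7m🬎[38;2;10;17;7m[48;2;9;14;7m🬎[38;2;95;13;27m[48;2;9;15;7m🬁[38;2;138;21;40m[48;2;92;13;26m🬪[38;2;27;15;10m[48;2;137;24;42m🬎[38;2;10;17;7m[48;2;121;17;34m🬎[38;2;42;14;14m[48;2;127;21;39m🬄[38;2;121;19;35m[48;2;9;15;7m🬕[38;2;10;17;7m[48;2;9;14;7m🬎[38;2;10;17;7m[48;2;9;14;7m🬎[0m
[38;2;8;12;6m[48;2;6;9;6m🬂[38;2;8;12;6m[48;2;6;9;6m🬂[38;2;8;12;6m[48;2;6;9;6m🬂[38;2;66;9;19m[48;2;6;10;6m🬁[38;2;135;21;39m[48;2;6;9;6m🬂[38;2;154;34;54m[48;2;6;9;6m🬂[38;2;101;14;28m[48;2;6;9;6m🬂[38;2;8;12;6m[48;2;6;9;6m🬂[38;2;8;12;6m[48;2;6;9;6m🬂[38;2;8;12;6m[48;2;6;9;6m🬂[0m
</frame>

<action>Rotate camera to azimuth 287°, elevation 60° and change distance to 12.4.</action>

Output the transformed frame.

<frame>
[38;2;20;35;11m[48;2;18;32;10m🬂[38;2;20;35;11m[48;2;18;32;10m🬂[38;2;20;35;11m[48;2;18;32;10m🬂[38;2;20;35;11m[48;2;18;32;10m🬂[38;2;20;35;11m[48;2;18;32;10m🬂[38;2;20;35;11m[48;2;18;32;10m🬂[38;2;20;35;11m[48;2;18;32;10m🬂[38;2;20;35;11m[48;2;18;32;10m🬂[38;2;20;35;11m[48;2;18;32;10m🬂[38;2;20;35;11m[48;2;18;32;10m🬂[0m
[38;2;16;28;9m[48;2;15;25;9m🬎[38;2;16;28;9m[48;2;15;25;9m🬎[38;2;16;28;9m[48;2;15;25;9m🬎[38;2;16;28;9m[48;2;15;25;9m🬎[38;2;16;28;9m[48;2;15;25;9m🬎[38;2;16;28;9m[48;2;15;25;9m🬎[38;2;16;28;9m[48;2;15;25;9m🬎[38;2;16;28;9m[48;2;15;25;9m🬎[38;2;16;28;9m[48;2;15;25;9m🬎[38;2;16;28;9m[48;2;15;25;9m🬎[0m
[38;2;13;22;8m[48;2;12;20;8m🬎[38;2;13;22;8m[48;2;12;20;8m🬎[38;2;13;22;8m[48;2;12;20;8m🬎[38;2;13;22;8m[48;2;12;20;8m🬎[38;2;127;18;36m[48;2;12;21;8m🬕[38;2;88;12;25m[48;2;12;21;8m🬂[38;2;122;17;35m[48;2;12;21;8m▌[38;2;13;22;8m[48;2;12;20;8m🬎[38;2;13;22;8m[48;2;12;20;8m🬎[38;2;13;22;8m[48;2;12;20;8m🬎[0m
[38;2;10;17;7m[48;2;9;14;7m🬎[38;2;10;17;7m[48;2;9;14;7m🬎[38;2;10;17;7m[48;2;9;14;7m🬎[38;2;10;17;7m[48;2;9;14;7m🬎[38;2;113;16;32m[48;2;9;14;7m🬊[38;2;110;15;31m[48;2;9;15;7m🬍[38;2;140;22;41m[48;2;9;15;7m🬀[38;2;10;17;7m[48;2;9;14;7m🬎[38;2;10;17;7m[48;2;9;14;7m🬎[38;2;10;17;7m[48;2;9;14;7m🬎[0m
[38;2;8;12;6m[48;2;6;9;6m🬂[38;2;8;12;6m[48;2;6;9;6m🬂[38;2;8;12;6m[48;2;6;9;6m🬂[38;2;8;12;6m[48;2;6;9;6m🬂[38;2;8;12;6m[48;2;6;9;6m🬂[38;2;8;12;6m[48;2;6;9;6m🬂[38;2;8;12;6m[48;2;6;9;6m🬂[38;2;8;12;6m[48;2;6;9;6m🬂[38;2;8;12;6m[48;2;6;9;6m🬂[38;2;8;12;6m[48;2;6;9;6m🬂[0m
</frame>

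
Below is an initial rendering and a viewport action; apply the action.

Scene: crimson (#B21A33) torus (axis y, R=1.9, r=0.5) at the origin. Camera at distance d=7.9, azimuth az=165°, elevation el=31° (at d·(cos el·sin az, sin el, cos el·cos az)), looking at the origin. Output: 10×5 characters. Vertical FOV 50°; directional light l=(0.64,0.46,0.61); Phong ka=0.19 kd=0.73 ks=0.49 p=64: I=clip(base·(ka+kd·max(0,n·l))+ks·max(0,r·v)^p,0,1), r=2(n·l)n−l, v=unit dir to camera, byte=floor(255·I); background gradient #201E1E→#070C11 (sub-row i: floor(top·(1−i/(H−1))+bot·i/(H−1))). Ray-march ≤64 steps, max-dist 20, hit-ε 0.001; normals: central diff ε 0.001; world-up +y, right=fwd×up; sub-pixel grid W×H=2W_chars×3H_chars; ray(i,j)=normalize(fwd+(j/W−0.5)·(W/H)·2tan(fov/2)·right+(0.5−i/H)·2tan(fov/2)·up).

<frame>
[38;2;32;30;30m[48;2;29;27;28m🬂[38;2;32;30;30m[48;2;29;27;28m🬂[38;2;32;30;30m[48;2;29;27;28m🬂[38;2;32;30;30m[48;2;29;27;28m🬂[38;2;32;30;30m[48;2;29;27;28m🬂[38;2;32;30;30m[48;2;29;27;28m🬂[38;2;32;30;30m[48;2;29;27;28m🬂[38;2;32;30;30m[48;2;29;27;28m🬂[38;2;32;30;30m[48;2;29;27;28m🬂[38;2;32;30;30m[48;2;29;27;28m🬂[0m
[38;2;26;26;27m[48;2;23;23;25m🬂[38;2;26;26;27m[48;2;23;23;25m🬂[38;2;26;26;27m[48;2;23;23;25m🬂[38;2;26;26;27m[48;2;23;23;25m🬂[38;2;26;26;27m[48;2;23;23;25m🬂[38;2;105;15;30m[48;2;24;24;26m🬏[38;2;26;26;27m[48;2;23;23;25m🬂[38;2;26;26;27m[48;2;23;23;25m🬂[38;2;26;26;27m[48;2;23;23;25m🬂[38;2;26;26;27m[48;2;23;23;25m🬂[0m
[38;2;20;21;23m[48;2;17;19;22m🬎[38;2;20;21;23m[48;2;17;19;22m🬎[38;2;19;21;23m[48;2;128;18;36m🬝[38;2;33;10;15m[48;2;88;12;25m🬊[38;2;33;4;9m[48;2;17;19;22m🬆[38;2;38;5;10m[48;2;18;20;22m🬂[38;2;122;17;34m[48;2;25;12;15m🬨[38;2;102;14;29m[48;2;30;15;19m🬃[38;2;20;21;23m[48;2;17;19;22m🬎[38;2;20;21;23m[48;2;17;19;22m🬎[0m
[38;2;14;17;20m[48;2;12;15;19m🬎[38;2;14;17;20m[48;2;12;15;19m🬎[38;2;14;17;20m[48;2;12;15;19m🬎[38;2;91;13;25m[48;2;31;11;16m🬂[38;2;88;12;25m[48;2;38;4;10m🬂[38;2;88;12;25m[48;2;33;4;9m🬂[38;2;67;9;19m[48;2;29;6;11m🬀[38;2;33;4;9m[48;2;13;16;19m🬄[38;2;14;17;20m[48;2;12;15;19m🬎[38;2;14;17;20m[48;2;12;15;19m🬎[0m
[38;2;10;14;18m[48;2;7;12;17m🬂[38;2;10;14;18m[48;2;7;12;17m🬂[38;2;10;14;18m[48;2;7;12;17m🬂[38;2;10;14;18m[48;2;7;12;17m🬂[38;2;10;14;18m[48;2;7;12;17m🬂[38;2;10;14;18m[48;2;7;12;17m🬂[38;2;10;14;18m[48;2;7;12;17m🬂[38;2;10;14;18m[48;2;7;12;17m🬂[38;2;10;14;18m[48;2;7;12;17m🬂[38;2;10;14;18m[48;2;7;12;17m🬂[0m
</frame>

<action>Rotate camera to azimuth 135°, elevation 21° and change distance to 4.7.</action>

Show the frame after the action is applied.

<frame>
[38;2;32;30;30m[48;2;29;27;28m🬂[38;2;32;30;30m[48;2;29;27;28m🬂[38;2;32;30;30m[48;2;29;27;28m🬂[38;2;32;30;30m[48;2;29;27;28m🬂[38;2;32;30;30m[48;2;29;27;28m🬂[38;2;32;30;30m[48;2;29;27;28m🬂[38;2;32;30;30m[48;2;29;27;28m🬂[38;2;32;30;30m[48;2;29;27;28m🬂[38;2;32;30;30m[48;2;29;27;28m🬂[38;2;32;30;30m[48;2;29;27;28m🬂[0m
[38;2;26;26;27m[48;2;23;23;25m🬂[38;2;26;26;27m[48;2;23;23;25m🬂[38;2;26;26;27m[48;2;23;23;25m🬂[38;2;25;25;26m[48;2;67;9;18m🬎[38;2;25;25;26m[48;2;62;8;17m🬎[38;2;25;25;26m[48;2;90;13;25m🬎[38;2;25;25;26m[48;2;116;16;33m🬎[38;2;109;16;31m[48;2;24;24;26m🬏[38;2;26;26;27m[48;2;23;23;25m🬂[38;2;26;26;27m[48;2;23;23;25m🬂[0m
[38;2;19;21;23m[48;2;148;21;42m🬝[38;2;21;22;24m[48;2;107;15;30m🬀[38;2;34;4;9m[48;2;90;13;25m🬎[38;2;33;4;9m[48;2;17;19;22m🬎[38;2;33;4;9m[48;2;17;19;22m🬎[38;2;75;10;21m[48;2;28;10;14m🬁[38;2;137;34;51m[48;2;43;14;20m🬂[38;2;141;20;40m[48;2;17;19;22m🬬[38;2;137;19;39m[48;2;88;12;25m🬄[38;2;53;7;15m[48;2;23;17;20m🬓[0m
[38;2;136;19;38m[48;2;13;16;19m🬉[38;2;155;53;70m[48;2;121;18;35m🬇[38;2;150;53;69m[48;2;106;15;30m🬃[38;2;100;14;28m[48;2;91;13;26m🬎[38;2;93;13;26m[48;2;81;11;23m🬎[38;2;87;12;24m[48;2;69;9;19m🬎[38;2;82;11;23m[48;2;59;8;16m🬆[38;2;70;9;19m[48;2;41;5;11m🬆[38;2;60;8;17m[48;2;36;4;10m🬀[38;2;33;4;9m[48;2;12;15;19m🬝[0m
[38;2;10;14;18m[48;2;7;12;17m🬂[38;2;89;13;25m[48;2;8;12;17m🬁[38;2;72;10;20m[48;2;7;12;17m🬎[38;2;68;9;19m[48;2;7;12;17m🬎[38;2;62;8;17m[48;2;37;4;10m🬆[38;2;54;7;15m[48;2;34;4;9m🬂[38;2;34;4;9m[48;2;7;12;17m🬝[38;2;33;4;9m[48;2;7;12;17m🬎[38;2;33;4;9m[48;2;7;12;17m🬆[38;2;10;14;18m[48;2;7;12;17m🬂[0m
</frame>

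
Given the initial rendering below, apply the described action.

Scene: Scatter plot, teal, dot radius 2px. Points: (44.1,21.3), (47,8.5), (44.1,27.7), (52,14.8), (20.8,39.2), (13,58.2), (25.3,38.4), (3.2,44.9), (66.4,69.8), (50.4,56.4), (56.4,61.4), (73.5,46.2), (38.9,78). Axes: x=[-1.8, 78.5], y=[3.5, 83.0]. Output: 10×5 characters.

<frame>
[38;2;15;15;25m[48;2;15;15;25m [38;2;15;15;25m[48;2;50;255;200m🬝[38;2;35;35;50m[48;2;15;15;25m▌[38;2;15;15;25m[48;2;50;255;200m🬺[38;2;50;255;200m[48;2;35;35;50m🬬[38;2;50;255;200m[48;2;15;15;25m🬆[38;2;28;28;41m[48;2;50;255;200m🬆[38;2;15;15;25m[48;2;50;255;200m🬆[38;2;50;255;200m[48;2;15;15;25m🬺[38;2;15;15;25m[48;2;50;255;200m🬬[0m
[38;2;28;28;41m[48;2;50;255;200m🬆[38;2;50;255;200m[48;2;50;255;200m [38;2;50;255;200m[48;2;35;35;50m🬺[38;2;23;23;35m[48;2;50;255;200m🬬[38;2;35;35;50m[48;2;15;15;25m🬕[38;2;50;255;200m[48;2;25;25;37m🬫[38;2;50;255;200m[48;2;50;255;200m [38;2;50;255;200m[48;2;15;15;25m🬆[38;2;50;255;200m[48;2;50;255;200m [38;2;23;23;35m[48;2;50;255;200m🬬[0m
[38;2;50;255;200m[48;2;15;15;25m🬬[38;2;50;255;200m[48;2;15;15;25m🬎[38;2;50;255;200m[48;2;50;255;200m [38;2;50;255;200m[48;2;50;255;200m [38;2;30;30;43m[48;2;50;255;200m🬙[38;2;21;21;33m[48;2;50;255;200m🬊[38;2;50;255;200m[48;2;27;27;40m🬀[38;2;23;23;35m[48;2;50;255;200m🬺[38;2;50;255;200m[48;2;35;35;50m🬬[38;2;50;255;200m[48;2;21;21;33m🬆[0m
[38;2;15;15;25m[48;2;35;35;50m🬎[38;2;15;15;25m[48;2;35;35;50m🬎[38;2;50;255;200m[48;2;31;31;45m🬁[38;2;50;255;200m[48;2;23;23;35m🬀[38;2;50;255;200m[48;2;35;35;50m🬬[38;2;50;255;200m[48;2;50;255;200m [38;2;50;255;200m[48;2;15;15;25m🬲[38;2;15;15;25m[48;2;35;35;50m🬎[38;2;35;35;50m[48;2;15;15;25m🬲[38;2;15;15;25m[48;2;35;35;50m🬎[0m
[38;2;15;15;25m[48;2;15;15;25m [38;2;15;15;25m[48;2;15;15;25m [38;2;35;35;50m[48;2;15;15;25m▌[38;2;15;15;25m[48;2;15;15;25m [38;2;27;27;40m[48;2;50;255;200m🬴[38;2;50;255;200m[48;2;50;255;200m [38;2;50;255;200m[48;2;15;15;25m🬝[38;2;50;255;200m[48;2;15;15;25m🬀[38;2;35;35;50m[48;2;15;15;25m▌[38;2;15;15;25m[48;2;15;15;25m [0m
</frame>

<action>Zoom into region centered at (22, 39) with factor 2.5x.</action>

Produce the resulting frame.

<frame>
[38;2;15;15;25m[48;2;15;15;25m [38;2;15;15;25m[48;2;15;15;25m [38;2;35;35;50m[48;2;15;15;25m▌[38;2;15;15;25m[48;2;15;15;25m [38;2;35;35;50m[48;2;15;15;25m▌[38;2;15;15;25m[48;2;15;15;25m [38;2;35;35;50m[48;2;15;15;25m▌[38;2;15;15;25m[48;2;15;15;25m [38;2;35;35;50m[48;2;15;15;25m▌[38;2;15;15;25m[48;2;15;15;25m [0m
[38;2;35;35;50m[48;2;15;15;25m🬂[38;2;35;35;50m[48;2;15;15;25m🬂[38;2;35;35;50m[48;2;15;15;25m🬕[38;2;23;23;35m[48;2;50;255;200m🬝[38;2;50;255;200m[48;2;28;28;41m🬱[38;2;23;23;35m[48;2;50;255;200m🬝[38;2;35;35;50m[48;2;15;15;25m🬕[38;2;35;35;50m[48;2;15;15;25m🬂[38;2;35;35;50m[48;2;15;15;25m🬕[38;2;35;35;50m[48;2;15;15;25m🬂[0m
[38;2;15;15;25m[48;2;35;35;50m🬰[38;2;15;15;25m[48;2;35;35;50m🬰[38;2;35;35;50m[48;2;15;15;25m🬛[38;2;50;255;200m[48;2;21;21;33m🬊[38;2;50;255;200m[48;2;15;15;25m🬝[38;2;50;255;200m[48;2;50;255;200m [38;2;50;255;200m[48;2;15;15;25m🬛[38;2;15;15;25m[48;2;35;35;50m🬰[38;2;35;35;50m[48;2;15;15;25m🬛[38;2;15;15;25m[48;2;35;35;50m🬰[0m
[38;2;15;15;25m[48;2;35;35;50m🬎[38;2;15;15;25m[48;2;35;35;50m🬎[38;2;35;35;50m[48;2;15;15;25m🬲[38;2;15;15;25m[48;2;35;35;50m🬎[38;2;35;35;50m[48;2;15;15;25m🬲[38;2;23;23;35m[48;2;50;255;200m🬺[38;2;35;35;50m[48;2;15;15;25m🬲[38;2;15;15;25m[48;2;35;35;50m🬎[38;2;35;35;50m[48;2;15;15;25m🬲[38;2;15;15;25m[48;2;35;35;50m🬎[0m
[38;2;15;15;25m[48;2;15;15;25m [38;2;15;15;25m[48;2;15;15;25m [38;2;35;35;50m[48;2;15;15;25m▌[38;2;15;15;25m[48;2;15;15;25m [38;2;35;35;50m[48;2;15;15;25m▌[38;2;15;15;25m[48;2;15;15;25m [38;2;35;35;50m[48;2;15;15;25m▌[38;2;15;15;25m[48;2;15;15;25m [38;2;35;35;50m[48;2;15;15;25m▌[38;2;15;15;25m[48;2;15;15;25m [0m
</frame>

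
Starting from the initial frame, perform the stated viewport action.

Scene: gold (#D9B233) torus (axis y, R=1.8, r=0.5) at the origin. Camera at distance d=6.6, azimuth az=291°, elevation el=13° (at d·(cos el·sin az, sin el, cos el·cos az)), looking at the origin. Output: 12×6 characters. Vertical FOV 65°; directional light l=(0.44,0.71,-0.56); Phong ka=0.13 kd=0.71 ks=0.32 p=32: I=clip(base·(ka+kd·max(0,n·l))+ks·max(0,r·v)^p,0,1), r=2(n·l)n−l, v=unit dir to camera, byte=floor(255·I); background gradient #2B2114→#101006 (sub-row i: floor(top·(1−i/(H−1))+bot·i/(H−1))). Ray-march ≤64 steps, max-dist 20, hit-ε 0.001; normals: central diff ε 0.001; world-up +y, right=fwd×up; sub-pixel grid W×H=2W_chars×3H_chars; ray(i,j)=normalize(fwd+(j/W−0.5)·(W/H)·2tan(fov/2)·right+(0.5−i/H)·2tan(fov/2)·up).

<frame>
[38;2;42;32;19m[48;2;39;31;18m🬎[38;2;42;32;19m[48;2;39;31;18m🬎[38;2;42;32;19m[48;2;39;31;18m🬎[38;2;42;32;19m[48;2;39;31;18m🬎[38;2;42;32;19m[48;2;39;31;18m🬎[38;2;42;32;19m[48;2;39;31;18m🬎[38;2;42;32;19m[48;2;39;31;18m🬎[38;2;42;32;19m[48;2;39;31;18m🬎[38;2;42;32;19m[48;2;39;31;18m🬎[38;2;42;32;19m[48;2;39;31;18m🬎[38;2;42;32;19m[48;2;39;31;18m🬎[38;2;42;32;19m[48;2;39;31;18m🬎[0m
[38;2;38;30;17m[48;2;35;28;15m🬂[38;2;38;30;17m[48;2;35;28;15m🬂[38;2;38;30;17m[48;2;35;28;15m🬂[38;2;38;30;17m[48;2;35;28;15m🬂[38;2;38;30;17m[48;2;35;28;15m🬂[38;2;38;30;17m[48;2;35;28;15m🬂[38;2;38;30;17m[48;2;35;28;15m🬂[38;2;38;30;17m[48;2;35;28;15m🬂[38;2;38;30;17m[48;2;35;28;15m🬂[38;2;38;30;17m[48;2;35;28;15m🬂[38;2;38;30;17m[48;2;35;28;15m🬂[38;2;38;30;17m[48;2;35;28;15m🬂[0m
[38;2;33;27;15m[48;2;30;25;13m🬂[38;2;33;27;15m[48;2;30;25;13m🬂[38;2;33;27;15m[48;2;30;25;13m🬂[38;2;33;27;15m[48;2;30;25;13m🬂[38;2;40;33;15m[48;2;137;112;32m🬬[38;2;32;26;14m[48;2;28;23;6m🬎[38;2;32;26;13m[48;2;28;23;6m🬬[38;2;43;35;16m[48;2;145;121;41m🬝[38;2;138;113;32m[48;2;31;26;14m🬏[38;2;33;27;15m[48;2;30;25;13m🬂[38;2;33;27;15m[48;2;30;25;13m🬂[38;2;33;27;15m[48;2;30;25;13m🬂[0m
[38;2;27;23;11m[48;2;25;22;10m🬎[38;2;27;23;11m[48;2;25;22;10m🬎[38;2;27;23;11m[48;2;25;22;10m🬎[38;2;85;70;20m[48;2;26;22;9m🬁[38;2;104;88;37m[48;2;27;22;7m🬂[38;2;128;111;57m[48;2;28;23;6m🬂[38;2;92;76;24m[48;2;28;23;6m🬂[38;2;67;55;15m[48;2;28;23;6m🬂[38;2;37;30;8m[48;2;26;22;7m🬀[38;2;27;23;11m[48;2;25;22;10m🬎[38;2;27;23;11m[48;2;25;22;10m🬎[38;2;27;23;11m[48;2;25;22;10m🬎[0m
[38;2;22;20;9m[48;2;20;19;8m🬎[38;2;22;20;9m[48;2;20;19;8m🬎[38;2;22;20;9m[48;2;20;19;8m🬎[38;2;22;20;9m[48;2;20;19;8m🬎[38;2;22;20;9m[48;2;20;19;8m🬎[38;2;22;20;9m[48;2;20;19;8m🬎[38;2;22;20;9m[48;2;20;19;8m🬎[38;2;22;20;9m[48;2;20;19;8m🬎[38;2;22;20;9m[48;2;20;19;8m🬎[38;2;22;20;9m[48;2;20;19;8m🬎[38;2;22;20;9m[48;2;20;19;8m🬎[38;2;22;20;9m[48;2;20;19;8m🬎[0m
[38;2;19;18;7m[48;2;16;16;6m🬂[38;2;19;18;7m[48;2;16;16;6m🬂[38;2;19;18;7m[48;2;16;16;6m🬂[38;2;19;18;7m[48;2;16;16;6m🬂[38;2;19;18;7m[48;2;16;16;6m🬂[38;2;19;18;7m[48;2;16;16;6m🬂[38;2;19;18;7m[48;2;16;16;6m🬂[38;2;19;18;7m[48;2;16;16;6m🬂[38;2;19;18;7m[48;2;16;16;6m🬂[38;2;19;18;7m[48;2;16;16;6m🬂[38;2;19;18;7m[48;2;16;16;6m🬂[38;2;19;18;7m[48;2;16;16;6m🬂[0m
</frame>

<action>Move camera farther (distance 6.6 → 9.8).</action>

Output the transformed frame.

<frame>
[38;2;42;32;19m[48;2;39;31;18m🬎[38;2;42;32;19m[48;2;39;31;18m🬎[38;2;42;32;19m[48;2;39;31;18m🬎[38;2;42;32;19m[48;2;39;31;18m🬎[38;2;42;32;19m[48;2;39;31;18m🬎[38;2;42;32;19m[48;2;39;31;18m🬎[38;2;42;32;19m[48;2;39;31;18m🬎[38;2;42;32;19m[48;2;39;31;18m🬎[38;2;42;32;19m[48;2;39;31;18m🬎[38;2;42;32;19m[48;2;39;31;18m🬎[38;2;42;32;19m[48;2;39;31;18m🬎[38;2;42;32;19m[48;2;39;31;18m🬎[0m
[38;2;38;30;17m[48;2;35;28;15m🬂[38;2;38;30;17m[48;2;35;28;15m🬂[38;2;38;30;17m[48;2;35;28;15m🬂[38;2;38;30;17m[48;2;35;28;15m🬂[38;2;38;30;17m[48;2;35;28;15m🬂[38;2;38;30;17m[48;2;35;28;15m🬂[38;2;38;30;17m[48;2;35;28;15m🬂[38;2;38;30;17m[48;2;35;28;15m🬂[38;2;38;30;17m[48;2;35;28;15m🬂[38;2;38;30;17m[48;2;35;28;15m🬂[38;2;38;30;17m[48;2;35;28;15m🬂[38;2;38;30;17m[48;2;35;28;15m🬂[0m
[38;2;33;27;15m[48;2;30;25;13m🬂[38;2;33;27;15m[48;2;30;25;13m🬂[38;2;33;27;15m[48;2;30;25;13m🬂[38;2;33;27;15m[48;2;30;25;13m🬂[38;2;33;27;15m[48;2;30;25;13m🬂[38;2;31;26;14m[48;2;99;82;26m🬝[38;2;32;26;14m[48;2;110;92;34m🬎[38;2;33;27;15m[48;2;30;25;13m🬂[38;2;33;27;15m[48;2;30;25;13m🬂[38;2;33;27;15m[48;2;30;25;13m🬂[38;2;33;27;15m[48;2;30;25;13m🬂[38;2;33;27;15m[48;2;30;25;13m🬂[0m
[38;2;27;23;11m[48;2;25;22;10m🬎[38;2;27;23;11m[48;2;25;22;10m🬎[38;2;27;23;11m[48;2;25;22;10m🬎[38;2;27;23;11m[48;2;25;22;10m🬎[38;2;85;70;20m[48;2;26;22;10m🬁[38;2;117;101;48m[48;2;26;22;8m🬂[38;2;88;73;23m[48;2;26;22;8m🬂[38;2;53;43;12m[48;2;26;22;8m🬀[38;2;27;23;11m[48;2;25;22;10m🬎[38;2;27;23;11m[48;2;25;22;10m🬎[38;2;27;23;11m[48;2;25;22;10m🬎[38;2;27;23;11m[48;2;25;22;10m🬎[0m
[38;2;22;20;9m[48;2;20;19;8m🬎[38;2;22;20;9m[48;2;20;19;8m🬎[38;2;22;20;9m[48;2;20;19;8m🬎[38;2;22;20;9m[48;2;20;19;8m🬎[38;2;22;20;9m[48;2;20;19;8m🬎[38;2;22;20;9m[48;2;20;19;8m🬎[38;2;22;20;9m[48;2;20;19;8m🬎[38;2;22;20;9m[48;2;20;19;8m🬎[38;2;22;20;9m[48;2;20;19;8m🬎[38;2;22;20;9m[48;2;20;19;8m🬎[38;2;22;20;9m[48;2;20;19;8m🬎[38;2;22;20;9m[48;2;20;19;8m🬎[0m
[38;2;19;18;7m[48;2;16;16;6m🬂[38;2;19;18;7m[48;2;16;16;6m🬂[38;2;19;18;7m[48;2;16;16;6m🬂[38;2;19;18;7m[48;2;16;16;6m🬂[38;2;19;18;7m[48;2;16;16;6m🬂[38;2;19;18;7m[48;2;16;16;6m🬂[38;2;19;18;7m[48;2;16;16;6m🬂[38;2;19;18;7m[48;2;16;16;6m🬂[38;2;19;18;7m[48;2;16;16;6m🬂[38;2;19;18;7m[48;2;16;16;6m🬂[38;2;19;18;7m[48;2;16;16;6m🬂[38;2;19;18;7m[48;2;16;16;6m🬂[0m
</frame>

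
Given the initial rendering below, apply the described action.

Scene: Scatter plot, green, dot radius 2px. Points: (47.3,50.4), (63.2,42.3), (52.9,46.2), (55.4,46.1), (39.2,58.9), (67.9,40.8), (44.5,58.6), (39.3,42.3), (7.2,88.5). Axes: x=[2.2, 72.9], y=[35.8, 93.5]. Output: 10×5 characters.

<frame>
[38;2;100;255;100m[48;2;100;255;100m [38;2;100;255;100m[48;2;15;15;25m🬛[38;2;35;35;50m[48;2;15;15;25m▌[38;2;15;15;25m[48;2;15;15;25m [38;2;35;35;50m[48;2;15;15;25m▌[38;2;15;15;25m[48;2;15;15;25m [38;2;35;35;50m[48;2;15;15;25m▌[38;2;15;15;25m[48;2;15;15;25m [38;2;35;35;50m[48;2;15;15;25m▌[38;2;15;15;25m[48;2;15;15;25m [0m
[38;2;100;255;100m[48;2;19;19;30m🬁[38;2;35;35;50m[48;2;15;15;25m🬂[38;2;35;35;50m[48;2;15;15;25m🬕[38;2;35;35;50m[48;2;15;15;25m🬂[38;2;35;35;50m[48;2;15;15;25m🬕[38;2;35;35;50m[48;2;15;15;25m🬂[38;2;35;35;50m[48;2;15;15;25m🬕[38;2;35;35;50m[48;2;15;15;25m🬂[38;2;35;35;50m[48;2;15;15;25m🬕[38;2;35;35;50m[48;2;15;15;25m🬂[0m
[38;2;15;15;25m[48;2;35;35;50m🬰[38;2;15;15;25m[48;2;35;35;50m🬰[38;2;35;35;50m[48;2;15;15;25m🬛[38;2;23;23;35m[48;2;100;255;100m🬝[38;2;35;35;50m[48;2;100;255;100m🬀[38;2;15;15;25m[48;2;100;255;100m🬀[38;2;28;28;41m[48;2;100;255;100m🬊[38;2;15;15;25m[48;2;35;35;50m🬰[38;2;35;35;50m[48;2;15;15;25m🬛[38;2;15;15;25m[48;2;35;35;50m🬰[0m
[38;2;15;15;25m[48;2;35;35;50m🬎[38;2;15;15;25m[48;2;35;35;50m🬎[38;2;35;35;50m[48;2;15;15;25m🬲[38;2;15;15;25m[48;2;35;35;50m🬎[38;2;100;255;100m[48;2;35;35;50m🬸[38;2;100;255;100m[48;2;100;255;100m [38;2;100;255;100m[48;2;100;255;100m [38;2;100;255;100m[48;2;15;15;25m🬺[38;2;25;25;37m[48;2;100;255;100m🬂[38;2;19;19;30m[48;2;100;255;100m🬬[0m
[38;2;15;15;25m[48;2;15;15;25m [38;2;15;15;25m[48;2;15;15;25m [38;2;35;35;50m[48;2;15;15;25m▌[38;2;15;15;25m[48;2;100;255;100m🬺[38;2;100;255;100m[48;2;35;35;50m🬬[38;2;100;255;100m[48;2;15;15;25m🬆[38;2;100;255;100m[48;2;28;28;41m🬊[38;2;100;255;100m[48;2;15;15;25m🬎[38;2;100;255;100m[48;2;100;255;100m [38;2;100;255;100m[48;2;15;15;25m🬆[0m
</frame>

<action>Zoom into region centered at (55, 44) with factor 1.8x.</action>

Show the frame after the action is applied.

<frame>
[38;2;100;255;100m[48;2;15;15;25m🬬[38;2;100;255;100m[48;2;15;15;25m🬎[38;2;100;255;100m[48;2;100;255;100m [38;2;100;255;100m[48;2;15;15;25m🬀[38;2;35;35;50m[48;2;15;15;25m▌[38;2;15;15;25m[48;2;15;15;25m [38;2;35;35;50m[48;2;15;15;25m▌[38;2;15;15;25m[48;2;15;15;25m [38;2;35;35;50m[48;2;15;15;25m▌[38;2;15;15;25m[48;2;15;15;25m [0m
[38;2;23;23;35m[48;2;100;255;100m🬝[38;2;23;23;35m[48;2;100;255;100m🬴[38;2;100;255;100m[48;2;100;255;100m [38;2;100;255;100m[48;2;35;35;50m🬺[38;2;35;35;50m[48;2;100;255;100m🬂[38;2;23;23;35m[48;2;100;255;100m🬬[38;2;31;31;45m[48;2;100;255;100m🬝[38;2;35;35;50m[48;2;15;15;25m🬂[38;2;35;35;50m[48;2;15;15;25m🬕[38;2;35;35;50m[48;2;15;15;25m🬂[0m
[38;2;100;255;100m[48;2;100;255;100m [38;2;100;255;100m[48;2;15;15;25m🬛[38;2;100;255;100m[48;2;31;31;45m🬁[38;2;100;255;100m[48;2;21;21;33m🬊[38;2;100;255;100m[48;2;100;255;100m [38;2;100;255;100m[48;2;15;15;25m🬎[38;2;100;255;100m[48;2;100;255;100m [38;2;100;255;100m[48;2;100;255;100m [38;2;28;28;41m[48;2;100;255;100m🬊[38;2;15;15;25m[48;2;35;35;50m🬰[0m
[38;2;23;23;35m[48;2;100;255;100m🬺[38;2;15;15;25m[48;2;35;35;50m🬎[38;2;35;35;50m[48;2;15;15;25m🬲[38;2;15;15;25m[48;2;35;35;50m🬎[38;2;35;35;50m[48;2;15;15;25m🬲[38;2;15;15;25m[48;2;35;35;50m🬎[38;2;100;255;100m[48;2;31;31;45m🬁[38;2;100;255;100m[48;2;28;28;41m🬊[38;2;100;255;100m[48;2;27;27;40m🬀[38;2;15;15;25m[48;2;35;35;50m🬎[0m
[38;2;15;15;25m[48;2;15;15;25m [38;2;15;15;25m[48;2;15;15;25m [38;2;35;35;50m[48;2;15;15;25m▌[38;2;15;15;25m[48;2;15;15;25m [38;2;35;35;50m[48;2;15;15;25m▌[38;2;15;15;25m[48;2;15;15;25m [38;2;35;35;50m[48;2;15;15;25m▌[38;2;15;15;25m[48;2;15;15;25m [38;2;35;35;50m[48;2;15;15;25m▌[38;2;15;15;25m[48;2;15;15;25m [0m
</frame>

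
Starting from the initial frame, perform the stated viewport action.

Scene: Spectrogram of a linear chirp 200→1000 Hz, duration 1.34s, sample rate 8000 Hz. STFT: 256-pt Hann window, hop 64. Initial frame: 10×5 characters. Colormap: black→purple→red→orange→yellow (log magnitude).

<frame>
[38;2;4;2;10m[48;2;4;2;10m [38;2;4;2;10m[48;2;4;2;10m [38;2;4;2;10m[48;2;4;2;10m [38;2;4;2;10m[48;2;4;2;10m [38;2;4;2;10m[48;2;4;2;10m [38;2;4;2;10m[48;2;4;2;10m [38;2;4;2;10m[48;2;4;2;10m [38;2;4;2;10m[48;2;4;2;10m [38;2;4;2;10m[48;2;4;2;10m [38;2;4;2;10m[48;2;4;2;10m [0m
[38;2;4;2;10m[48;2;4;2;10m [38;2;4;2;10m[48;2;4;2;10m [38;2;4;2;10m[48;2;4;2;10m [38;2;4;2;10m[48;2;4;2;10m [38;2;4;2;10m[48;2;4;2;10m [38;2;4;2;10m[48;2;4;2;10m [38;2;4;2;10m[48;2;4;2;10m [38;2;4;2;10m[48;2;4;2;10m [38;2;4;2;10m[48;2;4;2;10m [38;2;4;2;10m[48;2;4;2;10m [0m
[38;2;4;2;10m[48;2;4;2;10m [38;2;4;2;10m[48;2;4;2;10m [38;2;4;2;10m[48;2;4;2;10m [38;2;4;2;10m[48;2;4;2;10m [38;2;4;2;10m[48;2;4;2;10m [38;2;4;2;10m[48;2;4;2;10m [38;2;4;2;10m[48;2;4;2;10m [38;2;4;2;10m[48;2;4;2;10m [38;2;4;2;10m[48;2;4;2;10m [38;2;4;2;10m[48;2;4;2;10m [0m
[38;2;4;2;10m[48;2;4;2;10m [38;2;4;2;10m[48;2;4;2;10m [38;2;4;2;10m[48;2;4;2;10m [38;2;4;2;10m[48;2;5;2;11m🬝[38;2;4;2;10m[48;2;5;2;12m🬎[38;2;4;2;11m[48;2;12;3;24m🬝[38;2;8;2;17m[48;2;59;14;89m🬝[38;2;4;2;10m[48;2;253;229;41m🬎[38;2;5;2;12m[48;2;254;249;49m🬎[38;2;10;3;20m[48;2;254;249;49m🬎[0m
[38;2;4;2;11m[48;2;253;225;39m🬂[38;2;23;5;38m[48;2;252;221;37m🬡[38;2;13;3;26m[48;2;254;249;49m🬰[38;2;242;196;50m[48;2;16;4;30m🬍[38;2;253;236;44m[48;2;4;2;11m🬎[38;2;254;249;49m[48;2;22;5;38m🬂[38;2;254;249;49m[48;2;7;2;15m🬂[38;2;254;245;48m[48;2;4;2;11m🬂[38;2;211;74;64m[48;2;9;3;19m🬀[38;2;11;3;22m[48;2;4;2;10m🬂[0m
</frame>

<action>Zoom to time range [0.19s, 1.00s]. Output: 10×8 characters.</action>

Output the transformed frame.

<frame>
[38;2;4;2;10m[48;2;4;2;10m [38;2;4;2;10m[48;2;4;2;10m [38;2;4;2;10m[48;2;4;2;10m [38;2;4;2;10m[48;2;4;2;10m [38;2;4;2;10m[48;2;4;2;10m [38;2;4;2;10m[48;2;4;2;10m [38;2;4;2;10m[48;2;4;2;10m [38;2;4;2;10m[48;2;4;2;10m [38;2;4;2;10m[48;2;4;2;10m [38;2;4;2;10m[48;2;4;2;10m [0m
[38;2;4;2;10m[48;2;4;2;10m [38;2;4;2;10m[48;2;4;2;10m [38;2;4;2;10m[48;2;4;2;10m [38;2;4;2;10m[48;2;4;2;10m [38;2;4;2;10m[48;2;4;2;10m [38;2;4;2;10m[48;2;4;2;10m [38;2;4;2;10m[48;2;4;2;10m [38;2;4;2;10m[48;2;4;2;10m [38;2;4;2;10m[48;2;4;2;10m [38;2;4;2;10m[48;2;4;2;10m [0m
[38;2;4;2;10m[48;2;4;2;10m [38;2;4;2;10m[48;2;4;2;10m [38;2;4;2;10m[48;2;4;2;10m [38;2;4;2;10m[48;2;4;2;10m [38;2;4;2;10m[48;2;4;2;10m [38;2;4;2;10m[48;2;4;2;10m [38;2;4;2;10m[48;2;4;2;10m [38;2;4;2;10m[48;2;4;2;10m [38;2;4;2;10m[48;2;4;2;10m [38;2;4;2;10m[48;2;4;2;10m [0m
[38;2;4;2;10m[48;2;4;2;10m [38;2;4;2;10m[48;2;4;2;10m [38;2;4;2;10m[48;2;4;2;10m [38;2;4;2;10m[48;2;4;2;10m [38;2;4;2;10m[48;2;4;2;10m [38;2;4;2;10m[48;2;4;2;10m [38;2;4;2;10m[48;2;4;2;10m [38;2;4;2;10m[48;2;4;2;10m [38;2;4;2;10m[48;2;4;2;10m [38;2;4;2;10m[48;2;4;2;10m [0m
[38;2;4;2;10m[48;2;4;2;10m [38;2;4;2;10m[48;2;4;2;10m [38;2;4;2;10m[48;2;4;2;10m [38;2;4;2;10m[48;2;4;2;10m [38;2;4;2;10m[48;2;4;2;10m [38;2;4;2;10m[48;2;4;2;10m [38;2;4;2;10m[48;2;4;2;10m [38;2;4;2;10m[48;2;4;2;10m [38;2;4;2;10m[48;2;4;2;10m [38;2;4;2;10m[48;2;4;2;10m [0m
[38;2;4;2;10m[48;2;4;2;10m [38;2;4;2;10m[48;2;4;2;10m [38;2;4;2;10m[48;2;4;2;10m [38;2;4;2;10m[48;2;4;2;10m [38;2;4;2;10m[48;2;4;2;10m [38;2;4;2;10m[48;2;4;2;10m [38;2;4;2;10m[48;2;4;2;11m🬝[38;2;4;2;10m[48;2;4;2;11m🬝[38;2;4;2;10m[48;2;5;2;11m🬎[38;2;4;2;10m[48;2;5;2;12m🬎[0m
[38;2;4;2;10m[48;2;11;3;22m🬎[38;2;4;2;10m[48;2;21;5;40m🬎[38;2;15;4;26m[48;2;234;120;31m🬝[38;2;5;2;12m[48;2;253;231;42m🬎[38;2;8;2;16m[48;2;254;248;49m🬎[38;2;13;3;25m[48;2;254;249;49m🬎[38;2;24;5;39m[48;2;239;189;54m🬆[38;2;8;2;17m[48;2;253;237;44m🬂[38;2;45;11;51m[48;2;253;223;38m🬡[38;2;254;249;49m[48;2;39;9;66m🬋[0m
[38;2;253;233;42m[48;2;8;2;17m🬎[38;2;254;249;49m[48;2;59;15;49m🬂[38;2;254;249;49m[48;2;12;3;23m🬂[38;2;254;245;47m[48;2;6;2;15m🬂[38;2;250;166;15m[48;2;20;5;27m🬀[38;2;32;7;57m[48;2;4;2;11m🬂[38;2;11;3;22m[48;2;4;2;10m🬂[38;2;8;2;16m[48;2;4;2;10m🬂[38;2;5;2;12m[48;2;4;2;10m🬂[38;2;5;2;11m[48;2;4;2;10m🬂[0m
</frame>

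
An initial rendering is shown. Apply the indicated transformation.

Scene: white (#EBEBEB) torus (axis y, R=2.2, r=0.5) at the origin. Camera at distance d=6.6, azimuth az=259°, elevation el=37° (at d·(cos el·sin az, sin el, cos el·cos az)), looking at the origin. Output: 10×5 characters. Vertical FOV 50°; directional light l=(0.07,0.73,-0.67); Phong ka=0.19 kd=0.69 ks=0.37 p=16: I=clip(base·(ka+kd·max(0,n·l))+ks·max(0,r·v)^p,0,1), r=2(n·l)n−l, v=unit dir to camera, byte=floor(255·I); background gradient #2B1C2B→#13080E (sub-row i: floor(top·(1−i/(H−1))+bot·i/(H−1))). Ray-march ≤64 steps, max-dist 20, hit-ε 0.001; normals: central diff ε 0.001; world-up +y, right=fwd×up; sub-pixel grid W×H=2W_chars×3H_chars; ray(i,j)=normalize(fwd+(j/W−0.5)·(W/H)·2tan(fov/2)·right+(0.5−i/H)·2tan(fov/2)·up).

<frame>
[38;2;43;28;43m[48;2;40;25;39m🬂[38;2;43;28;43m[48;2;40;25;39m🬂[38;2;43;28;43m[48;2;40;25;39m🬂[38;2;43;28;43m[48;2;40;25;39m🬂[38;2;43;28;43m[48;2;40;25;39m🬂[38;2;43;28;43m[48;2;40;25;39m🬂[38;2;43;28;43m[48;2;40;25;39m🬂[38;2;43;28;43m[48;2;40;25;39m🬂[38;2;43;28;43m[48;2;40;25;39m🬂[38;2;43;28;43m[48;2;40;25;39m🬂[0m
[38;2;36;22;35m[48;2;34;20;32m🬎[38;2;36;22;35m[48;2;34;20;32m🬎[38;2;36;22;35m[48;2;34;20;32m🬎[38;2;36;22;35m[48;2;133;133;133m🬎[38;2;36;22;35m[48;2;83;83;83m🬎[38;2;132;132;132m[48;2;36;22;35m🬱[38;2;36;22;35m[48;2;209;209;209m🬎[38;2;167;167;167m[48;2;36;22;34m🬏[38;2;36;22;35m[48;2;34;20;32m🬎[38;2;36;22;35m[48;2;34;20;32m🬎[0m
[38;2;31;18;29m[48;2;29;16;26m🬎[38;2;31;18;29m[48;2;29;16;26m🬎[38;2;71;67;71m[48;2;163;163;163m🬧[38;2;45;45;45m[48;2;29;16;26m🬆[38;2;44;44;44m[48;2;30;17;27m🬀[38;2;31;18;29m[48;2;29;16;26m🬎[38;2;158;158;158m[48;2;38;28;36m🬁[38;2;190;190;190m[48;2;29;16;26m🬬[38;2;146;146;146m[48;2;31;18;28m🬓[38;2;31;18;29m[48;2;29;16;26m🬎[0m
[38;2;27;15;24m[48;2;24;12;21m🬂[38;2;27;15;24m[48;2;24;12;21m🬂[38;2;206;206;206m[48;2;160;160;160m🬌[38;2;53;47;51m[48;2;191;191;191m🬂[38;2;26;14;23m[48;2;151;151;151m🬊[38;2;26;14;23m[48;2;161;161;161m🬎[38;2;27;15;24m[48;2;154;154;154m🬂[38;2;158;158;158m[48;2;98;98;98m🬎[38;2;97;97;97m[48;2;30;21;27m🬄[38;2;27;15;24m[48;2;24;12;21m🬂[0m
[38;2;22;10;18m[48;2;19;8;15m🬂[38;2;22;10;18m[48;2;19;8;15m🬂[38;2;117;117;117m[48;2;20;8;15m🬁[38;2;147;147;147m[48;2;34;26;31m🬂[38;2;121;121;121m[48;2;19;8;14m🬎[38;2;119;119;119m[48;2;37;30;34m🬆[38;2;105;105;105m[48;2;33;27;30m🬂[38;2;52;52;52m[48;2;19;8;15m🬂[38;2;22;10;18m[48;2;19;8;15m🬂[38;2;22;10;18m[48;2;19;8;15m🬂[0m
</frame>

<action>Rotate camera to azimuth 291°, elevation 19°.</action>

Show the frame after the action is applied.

<frame>
[38;2;43;28;43m[48;2;40;25;39m🬂[38;2;43;28;43m[48;2;40;25;39m🬂[38;2;43;28;43m[48;2;40;25;39m🬂[38;2;43;28;43m[48;2;40;25;39m🬂[38;2;43;28;43m[48;2;40;25;39m🬂[38;2;43;28;43m[48;2;40;25;39m🬂[38;2;43;28;43m[48;2;40;25;39m🬂[38;2;43;28;43m[48;2;40;25;39m🬂[38;2;43;28;43m[48;2;40;25;39m🬂[38;2;43;28;43m[48;2;40;25;39m🬂[0m
[38;2;36;22;35m[48;2;34;20;32m🬎[38;2;36;22;35m[48;2;34;20;32m🬎[38;2;36;22;35m[48;2;34;20;32m🬎[38;2;36;22;35m[48;2;34;20;32m🬎[38;2;36;22;35m[48;2;34;20;32m🬎[38;2;36;22;35m[48;2;34;20;32m🬎[38;2;36;22;35m[48;2;34;20;32m🬎[38;2;36;22;35m[48;2;34;20;32m🬎[38;2;36;22;35m[48;2;34;20;32m🬎[38;2;36;22;35m[48;2;34;20;32m🬎[0m
[38;2;31;18;29m[48;2;29;16;26m🬎[38;2;31;18;28m[48;2;157;157;157m🬝[38;2;68;62;67m[48;2;177;177;177m🬈[38;2;129;129;129m[48;2;41;38;40m🬐[38;2;44;44;44m[48;2;29;16;26m🬎[38;2;79;79;79m[48;2;38;33;37m🬁[38;2;242;242;242m[48;2;60;55;59m🬁[38;2;193;193;193m[48;2;151;151;151m🬈[38;2;146;146;146m[48;2;44;37;43m🬃[38;2;31;18;29m[48;2;29;16;26m🬎[0m
[38;2;27;15;24m[48;2;24;12;21m🬂[38;2;96;96;96m[48;2;25;13;21m🬁[38;2;130;130;130m[48;2;43;37;41m🬂[38;2;155;155;155m[48;2;58;58;58m🬂[38;2;138;138;138m[48;2;56;56;56m🬂[38;2;119;119;119m[48;2;49;49;49m🬂[38;2;99;99;99m[48;2;44;44;44m🬂[38;2;60;60;60m[48;2;39;36;38m🬂[38;2;44;44;44m[48;2;24;12;20m🬆[38;2;27;15;24m[48;2;24;12;21m🬂[0m
[38;2;22;10;18m[48;2;19;8;15m🬂[38;2;22;10;18m[48;2;19;8;15m🬂[38;2;22;10;18m[48;2;19;8;15m🬂[38;2;22;10;18m[48;2;19;8;15m🬂[38;2;22;10;18m[48;2;19;8;15m🬂[38;2;22;10;18m[48;2;19;8;15m🬂[38;2;22;10;18m[48;2;19;8;15m🬂[38;2;22;10;18m[48;2;19;8;15m🬂[38;2;22;10;18m[48;2;19;8;15m🬂[38;2;22;10;18m[48;2;19;8;15m🬂[0m
</frame>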